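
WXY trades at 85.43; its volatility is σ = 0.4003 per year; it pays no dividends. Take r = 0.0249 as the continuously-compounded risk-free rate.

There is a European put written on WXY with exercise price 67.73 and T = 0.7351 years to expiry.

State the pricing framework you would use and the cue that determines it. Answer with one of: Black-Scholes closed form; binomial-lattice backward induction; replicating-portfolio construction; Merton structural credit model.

framework: Black-Scholes closed form

Key observation: everything needed for the exact continuous-time valuation of the European put on WXY (strike 67.73) is given, and no feature rules the closed form out.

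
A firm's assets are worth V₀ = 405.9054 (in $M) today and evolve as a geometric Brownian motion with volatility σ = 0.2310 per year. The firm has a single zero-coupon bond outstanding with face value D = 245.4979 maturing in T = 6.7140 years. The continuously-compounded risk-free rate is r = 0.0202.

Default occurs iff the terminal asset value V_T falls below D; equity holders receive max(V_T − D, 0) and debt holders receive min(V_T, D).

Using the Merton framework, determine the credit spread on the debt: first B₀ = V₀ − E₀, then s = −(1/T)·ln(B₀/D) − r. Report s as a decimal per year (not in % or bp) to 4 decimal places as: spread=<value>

Equity is a call on the firm's assets struck at D = 245.4979:
d₁ = [ln(V₀/D) + (r + σ²/2)T] / (σ√T)
   = [ln(405.9054/245.4979) + (0.0202 + 0.5·0.2310²)·6.7140] / (0.2310·√6.7140)
   = [0.502832 + 0.314756] / 0.598553 = 1.365940
d₂ = d₁ − σ√T = 1.365940 − 0.598553 = 0.767387
N(d₁) = 0.914021,  N(d₂) = 0.778574,  e^(−rT) = 0.873172
E₀ = V₀·N(d₁) − D·e^(−rT)·N(d₂)
   = 405.9054·0.914021 − 245.4979·0.873172·0.778574 = 204.109463
B₀ = V₀ − E₀ = 405.9054 − 204.109463 = 201.795937
spread = −(1/T)·ln(B₀/D) − r = −(1/6.7140)·ln(201.795937/245.4979) − 0.0202 = 0.00899741

spread=0.0090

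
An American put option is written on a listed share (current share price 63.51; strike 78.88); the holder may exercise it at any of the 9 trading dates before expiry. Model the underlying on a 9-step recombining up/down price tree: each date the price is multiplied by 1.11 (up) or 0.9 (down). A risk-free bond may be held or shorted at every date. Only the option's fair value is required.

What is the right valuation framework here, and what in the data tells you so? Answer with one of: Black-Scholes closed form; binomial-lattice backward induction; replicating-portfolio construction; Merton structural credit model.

framework: binomial-lattice backward induction

Key observation: the defining feature is the embedded early-exercise option across 9 discrete dates on the spot-63.51 tree; pricing the strike-78.88 put means working backward with an exercise test at every node.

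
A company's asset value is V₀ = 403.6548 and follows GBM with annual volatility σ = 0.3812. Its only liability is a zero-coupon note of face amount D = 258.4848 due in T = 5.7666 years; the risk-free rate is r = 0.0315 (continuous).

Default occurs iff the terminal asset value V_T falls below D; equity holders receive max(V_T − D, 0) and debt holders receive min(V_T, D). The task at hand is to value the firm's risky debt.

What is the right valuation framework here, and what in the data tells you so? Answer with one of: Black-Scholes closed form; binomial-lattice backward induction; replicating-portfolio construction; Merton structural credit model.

framework: Merton structural credit model

Key observation: the asked-for credit quantity lives on the firm's capital structure — asset value, asset volatility, debt face 258.4848 — which is the structural model's domain.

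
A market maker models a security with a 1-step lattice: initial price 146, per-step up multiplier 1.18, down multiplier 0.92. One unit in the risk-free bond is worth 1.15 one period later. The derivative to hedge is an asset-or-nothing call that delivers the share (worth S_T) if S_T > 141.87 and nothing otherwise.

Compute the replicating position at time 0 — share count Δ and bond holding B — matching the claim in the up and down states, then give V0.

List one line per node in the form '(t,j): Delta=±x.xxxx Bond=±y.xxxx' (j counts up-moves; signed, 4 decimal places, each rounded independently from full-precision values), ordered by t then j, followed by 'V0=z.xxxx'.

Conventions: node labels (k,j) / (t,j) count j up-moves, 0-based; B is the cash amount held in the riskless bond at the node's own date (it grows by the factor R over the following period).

(0,0): Delta=4.5385 Bond=-530.0923
V0=132.5231

No-arbitrage ⇒ martingale measure with p* = (R−d)/(u−d) = 0.8846.
At maturity the claim pays: V(1,0)=0.0000, V(1,1)=172.2800
Node (0,0) S=146.0000: V=(p*·172.2800+(1−p*)·0.0000)/1.15=132.5231; Δ=(172.2800−0.0000)/(172.2800−134.3200)=4.5385; B=V−Δ·S=-530.0923
Sanity check at the root: Δ(0,0)·S0 + B(0,0) reproduces V0 = 132.5231.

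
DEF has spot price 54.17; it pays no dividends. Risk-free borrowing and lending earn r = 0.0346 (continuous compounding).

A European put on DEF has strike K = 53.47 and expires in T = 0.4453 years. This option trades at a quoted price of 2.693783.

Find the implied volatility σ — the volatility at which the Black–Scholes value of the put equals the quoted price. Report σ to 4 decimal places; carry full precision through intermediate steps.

At σ = 0.2393 the Black–Scholes value reproduces the quote:
σ√T = 0.2393·√0.4453 = 0.159687
d₁ = (ln(S/K) + (r+σ²/2)T) / (σ√T) = (ln(54.17/53.47) + (0.0346+0.2393²/2)·0.4453) / 0.159687 = (0.013007 + 0.028157) / 0.159687 = 0.257778
d₂ = d₁ − σ√T = 0.257778 − 0.159687 = 0.098092
e^{−rT} = 0.984711
N(−d₁) = 0.398289,  N(−d₂) = 0.460930
V = K·e^{−rT}·N(−d₂) − S·N(−d₁) = 24.269096 − 21.575312 = 2.693783 (the quoted price), and the Black–Scholes price is strictly increasing in σ, so σ is unique

sigma = 0.2393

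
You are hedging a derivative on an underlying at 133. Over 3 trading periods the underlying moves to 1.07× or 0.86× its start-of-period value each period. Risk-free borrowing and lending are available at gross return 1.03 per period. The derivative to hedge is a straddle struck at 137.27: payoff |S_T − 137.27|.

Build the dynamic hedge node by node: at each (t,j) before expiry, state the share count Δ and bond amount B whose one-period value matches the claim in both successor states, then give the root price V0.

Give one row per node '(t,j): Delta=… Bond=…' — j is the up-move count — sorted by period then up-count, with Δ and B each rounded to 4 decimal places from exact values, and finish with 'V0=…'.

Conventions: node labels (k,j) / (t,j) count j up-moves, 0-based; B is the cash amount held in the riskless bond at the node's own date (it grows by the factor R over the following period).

(0,0): Delta=0.1350 Bond=-0.4235
(1,0): Delta=-1.0000 Bond=129.3901
(1,1): Delta=0.3497 Bond=-30.9836
(2,0): Delta=-1.0000 Bond=133.2718
(2,1): Delta=-1.0000 Bond=133.2718
(2,2): Delta=0.6049 Bond=-70.7801
V0=17.5374

Arbitrage-free pricing uses the up-move probability p* = (R−d)/(u−d) = 0.8095, discounting each step at R = 1.03.
Terminal payoffs: V(3,0)=52.6746, V(3,1)=32.0175, V(3,2)=6.3163, V(3,3)=25.6607
  t=2,j=0: stock 98.3668 → up 105.2525 (V=32.0175), down 84.5954 (V=52.6746). Price 34.9050; hedge Δ=-1.0000, bond B=133.2718.
  t=2,j=1: stock 122.3866 → up 130.9537 (V=6.3163), down 105.2525 (V=32.0175). Price 10.8852; hedge Δ=-1.0000, bond B=133.2718.
  t=2,j=2: stock 152.2717 → up 162.9307 (V=25.6607), down 130.9537 (V=6.3163). Price 21.3360; hedge Δ=0.6049, bond B=-70.7801.
  t=1,j=0: stock 114.3800 → up 122.3866 (V=10.8852), down 98.3668 (V=34.9050). Price 15.0101; hedge Δ=-1.0000, bond B=129.3901.
  t=1,j=1: stock 142.3100 → up 152.2717 (V=21.3360), down 122.3866 (V=10.8852). Price 18.7819; hedge Δ=0.3497, bond B=-30.9836.
  t=0,j=0: stock 133.0000 → up 142.3100 (V=18.7819), down 114.3800 (V=15.0101). Price 17.5374; hedge Δ=0.1350, bond B=-0.4235.
Sanity check at the root: Δ(0,0)·S0 + B(0,0) reproduces V0 = 17.5374.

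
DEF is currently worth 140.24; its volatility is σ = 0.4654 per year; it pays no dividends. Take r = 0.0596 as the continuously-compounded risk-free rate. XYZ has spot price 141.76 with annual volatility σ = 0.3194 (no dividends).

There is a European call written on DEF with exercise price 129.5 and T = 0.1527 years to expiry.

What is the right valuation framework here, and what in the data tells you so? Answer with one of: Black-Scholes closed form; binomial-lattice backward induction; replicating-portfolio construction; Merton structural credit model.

Key observation: everything needed for the exact continuous-time valuation of the European call on DEF (strike 129.5) is given, and no feature rules the closed form out.

framework: Black-Scholes closed form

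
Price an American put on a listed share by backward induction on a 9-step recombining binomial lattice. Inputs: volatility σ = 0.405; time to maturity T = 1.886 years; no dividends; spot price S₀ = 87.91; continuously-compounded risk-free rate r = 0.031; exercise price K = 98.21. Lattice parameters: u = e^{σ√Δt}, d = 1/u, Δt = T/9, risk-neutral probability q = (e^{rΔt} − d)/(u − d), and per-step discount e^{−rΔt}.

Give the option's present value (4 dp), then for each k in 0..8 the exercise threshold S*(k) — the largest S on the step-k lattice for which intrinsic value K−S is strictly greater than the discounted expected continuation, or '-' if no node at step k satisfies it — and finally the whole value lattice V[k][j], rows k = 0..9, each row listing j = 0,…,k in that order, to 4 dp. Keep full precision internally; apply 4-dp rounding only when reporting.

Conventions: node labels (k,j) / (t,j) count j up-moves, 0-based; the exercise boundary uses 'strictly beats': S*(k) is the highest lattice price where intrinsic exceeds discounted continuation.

Δt=0.20956, u=1.20370, d=0.83077, q=0.47126, disc=e^(-rΔt)=0.99352
k=9 terminal: V=max(K-S,0) → 81.6377 74.1986 63.4202 47.8035 25.1767 0.0000 0.0000 0.0000 0.0000 0.0000
k=8: j=0 S=19.9480 intr=78.2620 cont=77.6260 V=78.2620[EX]; j=1 S=28.9025 intr=69.3075 cont=68.6716 V=69.3075[EX]; j=2 S=41.8764 intr=56.3336 cont=55.6977 V=56.3336[EX]; j=3 S=60.6742 intr=37.5358 cont=36.8999 V=37.5358[EX]; j=4 S=87.9100 intr=10.3000 cont=13.2257 V=13.2257[hold]; j=5 S=127.3717 intr=0.0000 cont=0.0000 V=0.0000[hold]; j=6 S=184.5471 intr=0.0000 cont=0.0000 V=0.0000[hold]; j=7 S=267.3879 intr=0.0000 cont=0.0000 V=0.0000[hold]; j=8 S=387.4149 intr=0.0000 cont=0.0000 V=0.0000[hold]  S*(8)=60.6742
k=7: j=0 S=24.0114 intr=74.1986 cont=73.5627 V=74.1986[EX]; j=1 S=34.7898 intr=63.4202 cont=62.7843 V=63.4202[EX]; j=2 S=50.4065 intr=47.8035 cont=47.1676 V=47.8035[EX]; j=3 S=73.0333 intr=25.1767 cont=25.9106 V=25.9106[hold]; j=4 S=105.8170 intr=0.0000 cont=6.9477 V=6.9477[hold]; j=5 S=153.3169 intr=0.0000 cont=0.0000 V=0.0000[hold]; j=6 S=222.1389 intr=0.0000 cont=0.0000 V=0.0000[hold]; j=7 S=321.8541 intr=0.0000 cont=0.0000 V=0.0000[hold]  S*(7)=50.4065
k=6: j=0 S=28.9025 intr=69.3075 cont=68.6716 V=69.3075[EX]; j=1 S=41.8764 intr=56.3336 cont=55.6977 V=56.3336[EX]; j=2 S=60.6742 intr=37.5358 cont=37.2435 V=37.5358[EX]; j=3 S=87.9100 intr=10.3000 cont=16.8643 V=16.8643[hold]; j=4 S=127.3717 intr=0.0000 cont=3.6497 V=3.6497[hold]; j=5 S=184.5471 intr=0.0000 cont=0.0000 V=0.0000[hold]; j=6 S=267.3879 intr=0.0000 cont=0.0000 V=0.0000[hold]  S*(6)=60.6742
k=5: j=0 S=34.7898 intr=63.4202 cont=62.7843 V=63.4202[EX]; j=1 S=50.4065 intr=47.8035 cont=47.1676 V=47.8035[EX]; j=2 S=73.0333 intr=25.1767 cont=27.6142 V=27.6142[hold]; j=3 S=105.8170 intr=0.0000 cont=10.5679 V=10.5679[hold]; j=4 S=153.3169 intr=0.0000 cont=1.9173 V=1.9173[hold]; j=5 S=222.1389 intr=0.0000 cont=0.0000 V=0.0000[hold]  S*(5)=50.4065
k=4: j=0 S=41.8764 intr=56.3336 cont=55.6977 V=56.3336[EX]; j=1 S=60.6742 intr=37.5358 cont=38.0412 V=38.0412[hold]; j=2 S=87.9100 intr=10.3000 cont=19.4542 V=19.4542[hold]; j=3 S=127.3717 intr=0.0000 cont=6.4492 V=6.4492[hold]; j=4 S=184.5471 intr=0.0000 cont=1.0072 V=1.0072[hold]  S*(4)=41.8764
k=3: j=0 S=50.4065 intr=47.8035 cont=47.4042 V=47.8035[EX]; j=1 S=73.0333 intr=25.1767 cont=29.0923 V=29.0923[hold]; j=2 S=105.8170 intr=0.0000 cont=13.2392 V=13.2392[hold]; j=3 S=153.3169 intr=0.0000 cont=3.8594 V=3.8594[hold]  S*(3)=50.4065
k=2: j=0 S=60.6742 intr=37.5358 cont=38.7332 V=38.7332[hold]; j=1 S=87.9100 intr=10.3000 cont=21.4814 V=21.4814[hold]; j=2 S=127.3717 intr=0.0000 cont=8.7618 V=8.7618[hold]  S*(2)=-
k=1: j=0 S=73.0333 intr=25.1767 cont=30.4050 V=30.4050[hold]; j=1 S=105.8170 intr=0.0000 cont=15.3869 V=15.3869[hold]  S*(1)=-
k=0: j=0 S=87.9100 intr=10.3000 cont=23.1765 V=23.1765[hold]  S*(0)=-

price = 23.1765
boundary = - - - 50.4065 41.8764 50.4065 60.6742 50.4065 60.6742
tree:
23.1765
30.4050 15.3869
38.7332 21.4814 8.7618
47.8035 29.0923 13.2392 3.8594
56.3336 38.0412 19.4542 6.4492 1.0072
63.4202 47.8035 27.6142 10.5679 1.9173 0.0000
69.3075 56.3336 37.5358 16.8643 3.6497 0.0000 0.0000
74.1986 63.4202 47.8035 25.9106 6.9477 0.0000 0.0000 0.0000
78.2620 69.3075 56.3336 37.5358 13.2257 0.0000 0.0000 0.0000 0.0000
81.6377 74.1986 63.4202 47.8035 25.1767 0.0000 0.0000 0.0000 0.0000 0.0000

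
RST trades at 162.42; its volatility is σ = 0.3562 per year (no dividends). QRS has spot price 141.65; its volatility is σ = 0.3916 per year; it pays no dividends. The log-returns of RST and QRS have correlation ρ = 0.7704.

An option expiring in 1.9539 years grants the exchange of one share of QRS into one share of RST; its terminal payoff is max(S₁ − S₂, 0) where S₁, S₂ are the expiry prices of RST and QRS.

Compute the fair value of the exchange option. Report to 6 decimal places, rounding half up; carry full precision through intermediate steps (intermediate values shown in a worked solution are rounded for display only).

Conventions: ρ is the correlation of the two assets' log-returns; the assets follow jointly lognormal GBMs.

σ_eff = √(σ₁² + σ₂² − 2ρσ₁σ₂) = √(0.3562² + 0.3916² − 2·0.7704·0.3562·0.3916) = 0.255550
d₁ = (ln(S₁/S₂) + (q₂ − q₁ + σ_eff²/2)T) / (σ_eff√T) = (ln(162.42/141.65) + (0.0 − 0.0 + 0.032653)·1.9539) / 0.357213 = 0.561645
d₂ = d₁ − σ_eff√T = 0.561645 − 0.357213 = 0.204431
N(d₁) = 0.712821,  N(d₂) = 0.580992
V = S₁·e^{−q₁T}·N(d₁) − S₂·e^{−q₂T}·N(d₂) = 115.776383 − 82.297489 = 33.478894
Key observation: r never enters — measured in units of QRS, the claim is a call on S₁/S₂ struck at 1, so only the dividend yields and σ_eff matter.

exchange price = 33.478894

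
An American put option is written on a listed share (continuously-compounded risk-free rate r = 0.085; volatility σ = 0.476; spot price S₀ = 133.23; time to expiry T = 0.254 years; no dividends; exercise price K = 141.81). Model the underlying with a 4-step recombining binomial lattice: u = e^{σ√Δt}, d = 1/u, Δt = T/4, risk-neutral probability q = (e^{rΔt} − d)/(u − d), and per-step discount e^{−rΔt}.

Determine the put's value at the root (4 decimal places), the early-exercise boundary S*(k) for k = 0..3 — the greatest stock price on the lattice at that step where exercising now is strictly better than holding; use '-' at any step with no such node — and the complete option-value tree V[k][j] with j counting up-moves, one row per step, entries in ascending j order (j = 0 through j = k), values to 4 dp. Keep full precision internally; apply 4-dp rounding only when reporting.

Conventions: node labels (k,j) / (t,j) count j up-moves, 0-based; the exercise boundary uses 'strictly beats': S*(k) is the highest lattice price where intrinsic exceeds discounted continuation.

Δt=0.06350  u=1.12744  d=0.88697  q=0.49255  discount=0.99462
step 4 (expiry): payoffs max(K−S,0) = 59.3524 36.9967 8.5800 0.0000 0.0000
step 3: (k=3,j=0): S=92.9659, K−S=48.8441, hold=48.0808 ⇒ V=48.8441 exercise | (k=3,j=1): S=118.1705, K−S=23.6395, hold=22.8761 ⇒ V=23.6395 exercise | (k=3,j=2): S=150.2086, K−S=0.0000, hold=4.3304 ⇒ V=4.3304 continue | (k=3,j=3): S=190.9328, K−S=0.0000, hold=0.0000 ⇒ V=0.0000 continue  boundary S*=118.1705
step 2: (k=2,j=0): S=104.8133, K−S=36.9967, hold=36.2334 ⇒ V=36.9967 exercise | (k=2,j=1): S=133.2300, K−S=8.5800, hold=14.0527 ⇒ V=14.0527 continue | (k=2,j=2): S=169.3510, K−S=0.0000, hold=2.1856 ⇒ V=2.1856 continue  boundary S*=104.8133
step 1: (k=1,j=0): S=118.1705, K−S=23.6395, hold=25.5572 ⇒ V=25.5572 continue | (k=1,j=1): S=150.2086, K−S=0.0000, hold=8.1633 ⇒ V=8.1633 continue  boundary S*=-
step 0: (k=0,j=0): S=133.2300, K−S=8.5800, hold=16.8983 ⇒ V=16.8983 continue  boundary S*=-

price = 16.8983
boundary = - - 104.8133 118.1705
tree:
16.8983
25.5572 8.1633
36.9967 14.0527 2.1856
48.8441 23.6395 4.3304 0.0000
59.3524 36.9967 8.5800 0.0000 0.0000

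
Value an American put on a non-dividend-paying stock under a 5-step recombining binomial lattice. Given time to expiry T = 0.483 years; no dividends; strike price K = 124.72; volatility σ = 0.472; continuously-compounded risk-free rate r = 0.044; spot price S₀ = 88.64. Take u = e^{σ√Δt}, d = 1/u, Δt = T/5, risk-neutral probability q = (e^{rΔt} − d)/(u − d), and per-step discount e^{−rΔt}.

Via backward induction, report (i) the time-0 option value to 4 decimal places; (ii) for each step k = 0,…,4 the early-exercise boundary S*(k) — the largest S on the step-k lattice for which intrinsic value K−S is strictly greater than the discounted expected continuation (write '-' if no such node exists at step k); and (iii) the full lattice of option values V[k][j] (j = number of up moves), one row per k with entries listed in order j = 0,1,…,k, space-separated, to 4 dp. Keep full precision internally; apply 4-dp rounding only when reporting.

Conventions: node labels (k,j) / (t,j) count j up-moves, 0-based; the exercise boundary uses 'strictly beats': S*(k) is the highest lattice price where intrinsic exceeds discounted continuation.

params: Δt=0.09660 u=1.15801 d=0.86355 q=0.47786 e^(-rΔt)=0.99576
t_5 payoffs: 82.1529 67.6383 48.1747 22.0743 0.0000 0.0000
t_4: node(4,0) S=49.2930 payoff=75.4270 vs cont=74.8980 → 75.4270 [stop]  node(4,1) S=66.1009 payoff=58.6191 vs cont=58.0901 → 58.6191 [stop]  node(4,2) S=88.6400 payoff=36.0800 vs cont=35.5510 → 36.0800 [stop]  node(4,3) S=118.8644 payoff=5.8556 vs cont=11.4771 → 11.4771 [wait]  node(4,4) S=159.3947 payoff=0.0000 vs cont=0.0000 → 0.0000 [wait]  ⇒ S*(4)=88.6400
t_3: node(3,0) S=57.0817 payoff=67.6383 vs cont=67.1094 → 67.6383 [stop]  node(3,1) S=76.5453 payoff=48.1747 vs cont=47.6457 → 48.1747 [stop]  node(3,2) S=102.6457 payoff=22.0743 vs cont=24.2202 → 24.2202 [wait]  node(3,3) S=137.6458 payoff=0.0000 vs cont=5.9673 → 5.9673 [wait]  ⇒ S*(3)=76.5453
t_2: node(2,0) S=66.1009 payoff=58.6191 vs cont=58.0901 → 58.6191 [stop]  node(2,1) S=88.6400 payoff=36.0800 vs cont=36.5721 → 36.5721 [wait]  node(2,2) S=118.8644 payoff=5.8556 vs cont=15.4322 → 15.4322 [wait]  ⇒ S*(2)=66.1009
t_1: node(1,0) S=76.5453 payoff=48.1747 vs cont=47.8798 → 48.1747 [stop]  node(1,1) S=102.6457 payoff=22.0743 vs cont=26.3580 → 26.3580 [wait]  ⇒ S*(1)=76.5453
t_0: node(0,0) S=88.6400 payoff=36.0800 vs cont=37.5893 → 37.5893 [wait]  ⇒ S*(0)=-

price = 37.5893
boundary = - 76.5453 66.1009 76.5453 88.6400
tree:
37.5893
48.1747 26.3580
58.6191 36.5721 15.4322
67.6383 48.1747 24.2202 5.9673
75.4270 58.6191 36.0800 11.4771 0.0000
82.1529 67.6383 48.1747 22.0743 0.0000 0.0000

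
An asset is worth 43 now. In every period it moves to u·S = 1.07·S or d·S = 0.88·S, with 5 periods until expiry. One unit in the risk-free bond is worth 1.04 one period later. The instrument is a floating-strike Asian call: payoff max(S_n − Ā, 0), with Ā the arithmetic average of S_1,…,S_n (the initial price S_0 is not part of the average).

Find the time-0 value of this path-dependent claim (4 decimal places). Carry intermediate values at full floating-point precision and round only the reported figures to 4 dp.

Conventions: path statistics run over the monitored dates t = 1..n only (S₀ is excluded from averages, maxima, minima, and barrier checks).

price = 3.5778

Risk-neutral up-probability p* = (R−d)/(u−d) = (1.04−0.88)/(1.07−0.88) = 0.8421; the claim prices as the p*-weighted sum of path payoffs discounted by R^5.
Enumerate all 2^5 = 32 price paths (U = up ×1.07, D = down ×0.88); each path with k up-moves has probability p*^k·(1−p*)^(5−k).
DDDDD: Ā=29.7844, payoff=0.0000, prob=0.000098
UDDDD: Ā=36.2151, payoff=0.0000, prob=0.000523
DUDDD: Ā=34.5811, payoff=0.0000, prob=0.000523
UUDDD: Ā=42.0475, payoff=0.0000, prob=0.002791
DDUDD: Ā=33.1432, payoff=0.0000, prob=0.000523
UDUDD: Ā=40.2991, payoff=0.0000, prob=0.002791
DUUDD: Ā=38.6651, payoff=0.0000, prob=0.002791
UUUDD: Ā=47.0132, payoff=0.0000, prob=0.014888
DDDUD: Ā=31.8778, payoff=0.0000, prob=0.000523
UDDUD: Ā=38.7605, payoff=0.0000, prob=0.002791
DUDUD: Ā=37.1265, payoff=0.0000, prob=0.002791
UUDUD: Ā=45.1425, payoff=0.0000, prob=0.014888
DDUUD: Ā=35.6886, payoff=0.0000, prob=0.002791
UDUUD: Ā=43.3941, payoff=0.0000, prob=0.014888
DUUUD: Ā=41.7601, payoff=0.0000, prob=0.014888
UUUUD: Ā=50.7765, payoff=0.0000, prob=0.079402
DDDDU: Ā=30.7643, payoff=0.0000, prob=0.000523
UDDDU: Ā=37.4066, payoff=0.0000, prob=0.002791
DUDDU: Ā=35.7726, payoff=0.0000, prob=0.002791
UUDDU: Ā=43.4962, payoff=0.0000, prob=0.014888
DDUDU: Ā=34.3346, payoff=0.0000, prob=0.002791
UDUDU: Ā=41.7478, payoff=0.0000, prob=0.014888
DUUDU: Ā=40.1138, payoff=0.6791, prob=0.014888
UUUDU: Ā=48.7747, payoff=0.8258, prob=0.079402
DDDUU: Ā=33.0693, payoff=0.4801, prob=0.002791
UDDUU: Ā=40.2092, payoff=0.5837, prob=0.014888
DUDUU: Ā=38.5752, payoff=2.2177, prob=0.014888
UUDUU: Ā=46.9040, payoff=2.6965, prob=0.079402
DDUUU: Ā=37.1373, payoff=3.6556, prob=0.014888
UDUUU: Ā=45.1556, payoff=4.4449, prob=0.079402
DUUUU: Ā=43.5216, payoff=6.0789, prob=0.079402
UUUUU: Ā=52.9183, payoff=7.3914, prob=0.423479
Price = Σ prob·payoff / R^5 = 4.352997 / 1.216653 = 3.5778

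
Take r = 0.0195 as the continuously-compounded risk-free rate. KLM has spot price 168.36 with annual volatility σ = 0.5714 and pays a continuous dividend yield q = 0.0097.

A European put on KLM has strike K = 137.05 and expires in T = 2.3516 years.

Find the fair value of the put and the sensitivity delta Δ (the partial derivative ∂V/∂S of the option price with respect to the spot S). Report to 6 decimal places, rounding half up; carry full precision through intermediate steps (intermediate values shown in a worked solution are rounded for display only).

price = 34.791887
Δ = -0.236739

σ√T = 0.5714·√2.3516 = 0.876238
d₁ = (ln(S/K) + (r−q+σ²/2)T) / (σ√T) = (ln(168.36/137.05) + (0.0195−0.0097+0.5714²/2)·2.3516) / 0.876238 = (0.205759 + 0.406942) / 0.876238 = 0.699240
d₂ = d₁ − σ√T = 0.699240 − 0.876238 = -0.176998
e^{−rT} = 0.955179
e^{−qT} = 0.977448
N(−d₁) = 0.242201,  N(−d₂) = 0.570245
Put price V = K·e^{−rT}·N(−d₂) − S·e^{−qT}·N(−d₁) = 74.649224 − 39.857337 = 34.791887
Δ = −e^{−qT}·N(−d₁) = -0.236739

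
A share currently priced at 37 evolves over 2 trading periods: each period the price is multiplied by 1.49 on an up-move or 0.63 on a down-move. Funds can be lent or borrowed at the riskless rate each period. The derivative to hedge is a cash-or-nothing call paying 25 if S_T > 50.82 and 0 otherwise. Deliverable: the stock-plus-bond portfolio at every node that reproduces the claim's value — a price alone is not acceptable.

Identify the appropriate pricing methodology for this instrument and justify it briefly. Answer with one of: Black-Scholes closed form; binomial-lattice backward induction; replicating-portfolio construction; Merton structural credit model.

Key observation: the mandate to exhibit the hedge at every date and state singles out the replicating-portfolio construction on the 2-period tree with factors 1.49 and 0.63 from 37.

framework: replicating-portfolio construction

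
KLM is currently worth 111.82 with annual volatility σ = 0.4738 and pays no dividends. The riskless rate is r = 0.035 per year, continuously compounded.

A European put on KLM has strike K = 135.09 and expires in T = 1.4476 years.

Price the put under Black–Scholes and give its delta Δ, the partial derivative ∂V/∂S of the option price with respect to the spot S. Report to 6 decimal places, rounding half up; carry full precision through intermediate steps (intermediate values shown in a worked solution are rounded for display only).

σ√T = 0.4738·√1.4476 = 0.570058
d₁ = (ln(S/K) + (r+σ²/2)T) / (σ√T) = (ln(111.82/135.09) + (0.035+0.4738²/2)·1.4476) / 0.570058 = (-0.189051 + 0.213149) / 0.570058 = 0.042274
d₂ = d₁ − σ√T = 0.042274 − 0.570058 = -0.527785
e^{−rT} = 0.950596
N(−d₁) = 0.483140,  N(−d₂) = 0.701176
Put price V = K·e^{−rT}·N(−d₂) − S·N(−d₁) = 90.042186 − 54.024742 = 36.017444
Δ = −N(−d₁) = -0.483140

price = 36.017444
Δ = -0.483140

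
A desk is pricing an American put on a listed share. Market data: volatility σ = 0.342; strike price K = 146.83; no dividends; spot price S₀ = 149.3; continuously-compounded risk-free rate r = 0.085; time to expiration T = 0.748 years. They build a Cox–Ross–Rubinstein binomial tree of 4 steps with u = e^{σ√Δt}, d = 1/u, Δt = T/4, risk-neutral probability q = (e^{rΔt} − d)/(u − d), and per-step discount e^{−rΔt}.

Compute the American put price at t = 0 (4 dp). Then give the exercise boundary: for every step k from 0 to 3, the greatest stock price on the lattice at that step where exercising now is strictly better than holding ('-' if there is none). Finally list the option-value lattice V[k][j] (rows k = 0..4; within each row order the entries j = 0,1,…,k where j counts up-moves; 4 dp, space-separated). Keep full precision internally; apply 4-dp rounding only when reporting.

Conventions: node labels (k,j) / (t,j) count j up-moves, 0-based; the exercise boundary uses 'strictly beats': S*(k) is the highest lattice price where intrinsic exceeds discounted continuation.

Δt=0.18700, u=1.15939, d=0.86252, q=0.51706, disc=e^(-rΔt)=0.98423
k=4 terminal: V=max(K-S,0) → 64.1989 35.7587 0.0000 0.0000 0.0000
k=3: j=0 S=95.8016 intr=51.0284 cont=48.7130 V=51.0284[EX]; j=1 S=128.7748 intr=18.0552 cont=16.9968 V=18.0552[EX]; j=2 S=173.0967 intr=0.0000 cont=0.0000 V=0.0000[hold]; j=3 S=232.6735 intr=0.0000 cont=0.0000 V=0.0000[hold]  S*(3)=128.7748
k=2: j=0 S=111.0713 intr=35.7587 cont=33.4433 V=35.7587[EX]; j=1 S=149.3000 intr=0.0000 cont=8.5820 V=8.5820[hold]; j=2 S=200.6863 intr=0.0000 cont=0.0000 V=0.0000[hold]  S*(2)=111.0713
k=1: j=0 S=128.7748 intr=18.0552 cont=21.3643 V=21.3643[hold]; j=1 S=173.0967 intr=0.0000 cont=4.0792 V=4.0792[hold]  S*(1)=-
k=0: j=0 S=149.3000 intr=0.0000 cont=12.2308 V=12.2308[hold]  S*(0)=-

price = 12.2308
boundary = - - 111.0713 128.7748
tree:
12.2308
21.3643 4.0792
35.7587 8.5820 0.0000
51.0284 18.0552 0.0000 0.0000
64.1989 35.7587 0.0000 0.0000 0.0000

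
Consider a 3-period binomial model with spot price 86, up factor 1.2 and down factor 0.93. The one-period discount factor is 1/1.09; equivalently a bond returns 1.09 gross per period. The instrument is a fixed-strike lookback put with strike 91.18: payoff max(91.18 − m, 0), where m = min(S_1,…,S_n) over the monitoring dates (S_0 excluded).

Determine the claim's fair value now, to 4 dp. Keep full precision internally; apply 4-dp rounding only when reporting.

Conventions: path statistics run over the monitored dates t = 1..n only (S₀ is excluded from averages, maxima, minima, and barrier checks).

Under the martingale measure an up-move has probability p* = 0.5926; value the claim as the probability-weighted average of per-path payoffs, discounted 3 periods at R = 1.09.
Enumerate all 2^3 = 8 price paths (U = up ×1.2, D = down ×0.93); each path with k up-moves has probability p*^k·(1−p*)^(3−k).
DDD: m=69.1747, payoff=22.0053, prob=0.067622
UDD: m=89.2577, payoff=1.9223, prob=0.098359
DUD: m=79.9800, payoff=11.2000, prob=0.098359
UUD: m=103.2000, payoff=0.0000, prob=0.143068
DDU: m=74.3814, payoff=16.7986, prob=0.098359
UDU: m=95.9760, payoff=0.0000, prob=0.143068
DUU: m=79.9800, payoff=11.2000, prob=0.143068
UUU: m=103.2000, payoff=0.0000, prob=0.208098
Price = Σ prob·payoff / R^3 = 6.033387 / 1.295029 = 4.6589

price = 4.6589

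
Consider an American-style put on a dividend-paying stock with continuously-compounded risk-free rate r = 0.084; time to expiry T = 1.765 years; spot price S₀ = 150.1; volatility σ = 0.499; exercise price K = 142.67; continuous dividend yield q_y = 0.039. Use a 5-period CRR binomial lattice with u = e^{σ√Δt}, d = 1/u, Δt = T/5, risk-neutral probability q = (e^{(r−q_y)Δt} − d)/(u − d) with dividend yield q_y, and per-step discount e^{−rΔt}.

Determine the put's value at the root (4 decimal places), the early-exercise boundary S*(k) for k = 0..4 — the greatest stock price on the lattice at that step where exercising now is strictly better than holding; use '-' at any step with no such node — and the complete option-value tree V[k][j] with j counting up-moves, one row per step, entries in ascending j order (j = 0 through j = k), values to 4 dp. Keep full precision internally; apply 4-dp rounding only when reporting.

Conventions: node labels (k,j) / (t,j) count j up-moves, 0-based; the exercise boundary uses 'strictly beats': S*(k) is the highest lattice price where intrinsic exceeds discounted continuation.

price = 29.3203
boundary = - - - 61.6749 82.9595
tree:
29.3203
42.7294 15.0786
60.1435 24.5432 4.6531
80.9951 38.9637 8.7631 0.0000
96.8188 59.7105 16.5034 0.0000 0.0000
108.5826 80.9951 31.0805 0.0000 0.0000 0.0000

params: Δt=0.35300 u=1.34511 d=0.74343 q=0.45303 e^(-rΔt)=0.97078
t_5 payoffs: 108.5826 80.9951 31.0805 0.0000 0.0000 0.0000
t_4: node(4,0) S=45.8512 payoff=96.8188 vs cont=93.2773 → 96.8188 [stop]  node(4,1) S=82.9595 payoff=59.7105 vs cont=56.6765 → 59.7105 [stop]  node(4,2) S=150.1000 payoff=0.0000 vs cont=16.5034 → 16.5034 [wait]  node(4,3) S=271.5786 payoff=0.0000 vs cont=0.0000 → 0.0000 [wait]  node(4,4) S=491.3719 payoff=0.0000 vs cont=0.0000 → 0.0000 [wait]  ⇒ S*(4)=82.9595
t_3: node(3,0) S=61.6749 payoff=80.9951 vs cont=77.6700 → 80.9951 [stop]  node(3,1) S=111.5895 payoff=31.0805 vs cont=38.9637 → 38.9637 [wait]  node(3,2) S=201.9008 payoff=0.0000 vs cont=8.7631 → 8.7631 [wait]  node(3,3) S=365.3027 payoff=0.0000 vs cont=0.0000 → 0.0000 [wait]  ⇒ S*(3)=61.6749
t_2: node(2,0) S=82.9595 payoff=59.7105 vs cont=60.1435 → 60.1435 [wait]  node(2,1) S=150.1000 payoff=0.0000 vs cont=24.5432 → 24.5432 [wait]  node(2,2) S=271.5786 payoff=0.0000 vs cont=4.6531 → 4.6531 [wait]  ⇒ S*(2)=-
t_1: node(1,0) S=111.5895 payoff=31.0805 vs cont=42.7294 → 42.7294 [wait]  node(1,1) S=201.9008 payoff=0.0000 vs cont=15.0786 → 15.0786 [wait]  ⇒ S*(1)=-
t_0: node(0,0) S=150.1000 payoff=0.0000 vs cont=29.3203 → 29.3203 [wait]  ⇒ S*(0)=-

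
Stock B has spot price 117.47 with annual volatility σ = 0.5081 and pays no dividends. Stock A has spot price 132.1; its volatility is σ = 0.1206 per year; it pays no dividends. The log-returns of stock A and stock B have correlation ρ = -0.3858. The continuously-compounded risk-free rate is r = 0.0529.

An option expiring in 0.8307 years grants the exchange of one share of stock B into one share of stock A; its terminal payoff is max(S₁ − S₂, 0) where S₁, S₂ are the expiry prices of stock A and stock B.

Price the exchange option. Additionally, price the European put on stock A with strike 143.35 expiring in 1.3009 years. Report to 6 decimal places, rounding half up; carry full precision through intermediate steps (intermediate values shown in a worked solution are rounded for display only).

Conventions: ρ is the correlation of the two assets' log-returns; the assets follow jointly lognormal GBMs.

σ_eff = √(σ₁² + σ₂² − 2ρσ₁σ₂) = √(0.1206² + 0.5081² − 2·-0.3858·0.1206·0.5081) = 0.565678
d₁ = (ln(S₁/S₂) + (q₂ − q₁ + σ_eff²/2)T) / (σ_eff√T) = (ln(132.1/117.47) + (0.0 − 0.0 + 0.159996)·0.8307) / 0.515574 = 0.485448
d₂ = d₁ − σ_eff√T = 0.485448 − 0.515574 = -0.030126
N(d₁) = 0.686321,  N(d₂) = 0.487983
V = S₁·e^{−q₁T}·N(d₁) − S₂·e^{−q₂T}·N(d₂) = 90.662978 − 57.323403 = 33.339575
[vanilla: stock A put K=143.35]
σ√T = 0.1206·√1.3009 = 0.137553
d₁ = (ln(S/K) + (r+σ²/2)T) / (σ√T) = (ln(132.1/143.35) + (0.0529+0.1206²/2)·1.3009) / 0.137553 = (-0.081730 + 0.078278) / 0.137553 = -0.025096
d₂ = d₁ − σ√T = -0.025096 − 0.137553 = -0.162649
e^{−rT} = 0.933497
N(−d₁) = 0.510011,  N(−d₂) = 0.564602
price = K·e^{−rT}·N(−d₂) − S·N(−d₁) = 75.553278 − 67.372415 = 8.180863

exchange price = 33.339575
price(stock A put K=143.35) = 8.180863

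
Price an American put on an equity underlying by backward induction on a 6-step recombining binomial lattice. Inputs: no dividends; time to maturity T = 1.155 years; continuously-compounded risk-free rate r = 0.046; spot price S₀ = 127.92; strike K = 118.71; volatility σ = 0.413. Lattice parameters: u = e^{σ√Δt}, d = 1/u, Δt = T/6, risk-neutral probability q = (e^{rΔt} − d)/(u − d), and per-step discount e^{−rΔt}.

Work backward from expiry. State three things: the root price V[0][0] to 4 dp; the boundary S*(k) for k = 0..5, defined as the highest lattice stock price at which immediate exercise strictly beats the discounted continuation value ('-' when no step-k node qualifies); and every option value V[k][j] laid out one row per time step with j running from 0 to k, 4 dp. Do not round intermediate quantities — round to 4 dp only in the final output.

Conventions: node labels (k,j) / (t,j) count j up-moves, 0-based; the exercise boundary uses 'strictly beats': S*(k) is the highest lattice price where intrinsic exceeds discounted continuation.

price = 14.8842
boundary = - - - 74.2766 61.9664 74.2766
tree:
14.8842
22.2489 7.1573
32.1273 11.9272 2.1068
44.4334 19.3508 4.0816 0.0000
56.7436 30.2121 7.9073 0.0000 0.0000
67.0135 44.4334 15.3190 0.0000 0.0000 0.0000
75.5814 56.7436 29.6777 0.0000 0.0000 0.0000 0.0000

Δt=0.19250  u=1.19866  d=0.83427  q=0.47923  discount=0.99118
step 6 (expiry): payoffs max(K−S,0) = 75.5814 56.7436 29.6777 0.0000 0.0000 0.0000 0.0000
step 5: (k=5,j=0): S=51.6965, K−S=67.0135, hold=65.9670 ⇒ V=67.0135 exercise | (k=5,j=1): S=74.2766, K−S=44.4334, hold=43.3869 ⇒ V=44.4334 exercise | (k=5,j=2): S=106.7193, K−S=11.9907, hold=15.3190 ⇒ V=15.3190 continue | (k=5,j=3): S=153.3324, K−S=0.0000, hold=0.0000 ⇒ V=0.0000 continue | (k=5,j=4): S=220.3053, K−S=0.0000, hold=0.0000 ⇒ V=0.0000 continue | (k=5,j=5): S=316.5307, K−S=0.0000, hold=0.0000 ⇒ V=0.0000 continue  boundary S*=74.2766
step 4: (k=4,j=0): S=61.9664, K−S=56.7436, hold=55.6970 ⇒ V=56.7436 exercise | (k=4,j=1): S=89.0323, K−S=29.6777, hold=30.2121 ⇒ V=30.2121 continue | (k=4,j=2): S=127.9200, K−S=0.0000, hold=7.9073 ⇒ V=7.9073 continue | (k=4,j=3): S=183.7932, K−S=0.0000, hold=0.0000 ⇒ V=0.0000 continue | (k=4,j=4): S=264.0708, K−S=0.0000, hold=0.0000 ⇒ V=0.0000 continue  boundary S*=61.9664
step 3: (k=3,j=0): S=74.2766, K−S=44.4334, hold=43.6407 ⇒ V=44.4334 exercise | (k=3,j=1): S=106.7193, K−S=11.9907, hold=19.3508 ⇒ V=19.3508 continue | (k=3,j=2): S=153.3324, K−S=0.0000, hold=4.0816 ⇒ V=4.0816 continue | (k=3,j=3): S=220.3053, K−S=0.0000, hold=0.0000 ⇒ V=0.0000 continue  boundary S*=74.2766
step 2: (k=2,j=0): S=89.0323, K−S=29.6777, hold=32.1273 ⇒ V=32.1273 continue | (k=2,j=1): S=127.9200, K−S=0.0000, hold=11.9272 ⇒ V=11.9272 continue | (k=2,j=2): S=183.7932, K−S=0.0000, hold=2.1068 ⇒ V=2.1068 continue  boundary S*=-
step 1: (k=1,j=0): S=106.7193, K−S=11.9907, hold=22.2489 ⇒ V=22.2489 continue | (k=1,j=1): S=153.3324, K−S=0.0000, hold=7.1573 ⇒ V=7.1573 continue  boundary S*=-
step 0: (k=0,j=0): S=127.9200, K−S=0.0000, hold=14.8842 ⇒ V=14.8842 continue  boundary S*=-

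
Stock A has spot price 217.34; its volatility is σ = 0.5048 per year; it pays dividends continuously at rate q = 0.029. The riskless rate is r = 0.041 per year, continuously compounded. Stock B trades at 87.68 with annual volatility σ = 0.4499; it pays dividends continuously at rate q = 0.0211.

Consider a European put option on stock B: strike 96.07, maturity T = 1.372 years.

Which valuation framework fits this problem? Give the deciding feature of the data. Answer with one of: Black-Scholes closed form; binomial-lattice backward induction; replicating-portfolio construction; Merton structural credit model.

Key observation: with stock B following a GBM at constant σ and r, the European put struck at 96.07 prices in closed form — nothing here needs a stepwise model or a balance sheet.

framework: Black-Scholes closed form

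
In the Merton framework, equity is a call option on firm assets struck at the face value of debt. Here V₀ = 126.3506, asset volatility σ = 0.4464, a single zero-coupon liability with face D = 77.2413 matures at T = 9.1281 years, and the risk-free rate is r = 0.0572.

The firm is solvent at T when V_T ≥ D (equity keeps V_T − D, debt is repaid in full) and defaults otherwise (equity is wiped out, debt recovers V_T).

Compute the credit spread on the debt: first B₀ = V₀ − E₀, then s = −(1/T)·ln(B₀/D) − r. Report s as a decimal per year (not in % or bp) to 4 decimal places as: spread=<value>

spread=0.0326

Work the structural quantities from V₀ = 126.3506 against face 77.2413:
d₁ = [ln(V₀/D) + (r + σ²/2)T] / (σ√T)
   = [ln(126.3506/77.2413) + (0.0572 + 0.5·0.4464²)·9.1281] / (0.4464·√9.1281)
   = [0.492126 + 1.431619] / 1.348697 = 1.426373
d₂ = d₁ − σ√T = 1.426373 − 1.348697 = 0.077676
N(d₁) = 0.923120,  N(d₂) = 0.530957,  e^(−rT) = 0.593257
E₀ = V₀·N(d₁) − D·e^(−rT)·N(d₂)
   = 126.3506·0.923120 − 77.2413·0.593257·0.530957 = 92.306167
B₀ = V₀ − E₀ = 126.3506 − 92.306167 = 34.044433
spread = −(1/T)·ln(B₀/D) − r = −(1/9.1281)·ln(34.044433/77.2413) − 0.0572 = 0.03255228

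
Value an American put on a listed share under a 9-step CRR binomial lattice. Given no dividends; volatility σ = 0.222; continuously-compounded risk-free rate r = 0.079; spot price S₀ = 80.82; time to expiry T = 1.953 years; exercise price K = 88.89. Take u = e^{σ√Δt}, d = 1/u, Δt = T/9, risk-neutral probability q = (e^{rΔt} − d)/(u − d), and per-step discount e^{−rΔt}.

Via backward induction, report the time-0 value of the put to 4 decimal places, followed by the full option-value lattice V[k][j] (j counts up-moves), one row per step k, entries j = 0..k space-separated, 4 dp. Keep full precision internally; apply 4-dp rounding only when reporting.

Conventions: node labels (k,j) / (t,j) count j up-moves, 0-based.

price = 10.2492
tree:
10.2492
16.0103 5.9965
23.1706 9.9595 3.0385
29.6273 16.0103 5.4680 1.2053
35.4497 23.1706 9.5389 2.4079 0.2886
40.7001 29.6273 16.0103 4.7006 0.6636 0.0000
45.4346 35.4497 23.1706 8.8859 1.5261 0.0000 0.0000
49.7040 40.7001 29.6273 16.0103 3.5093 0.0000 0.0000 0.0000
53.5539 45.4346 35.4497 23.1706 8.0700 0.0000 0.0000 0.0000 0.0000
57.0256 49.7040 40.7001 29.6273 16.0103 0.0000 0.0000 0.0000 0.0000 0.0000

Δt=0.21700, u=1.10895, d=0.90175, q=0.55762, disc=e^(-rΔt)=0.98300
k=9 terminal: V=max(K-S,0) → 57.0256 49.7040 40.7001 29.6273 16.0103 0.0000 0.0000 0.0000 0.0000 0.0000
k=8: j=0 S=35.3361 intr=53.5539 cont=52.0430 V=53.5539[EX]; j=1 S=43.4554 intr=45.4346 cont=43.9237 V=45.4346[EX]; j=2 S=53.4403 intr=35.4497 cont=33.9388 V=35.4497[EX]; j=3 S=65.7194 intr=23.1706 cont=21.6597 V=23.1706[EX]; j=4 S=80.8200 intr=8.0700 cont=6.9623 V=8.0700[EX]; j=5 S=99.3903 intr=0.0000 cont=0.0000 V=0.0000[hold]; j=6 S=122.2275 intr=0.0000 cont=0.0000 V=0.0000[hold]; j=7 S=150.3121 intr=0.0000 cont=0.0000 V=0.0000[hold]; j=8 S=184.8497 intr=0.0000 cont=0.0000 V=0.0000[hold]
k=7: j=0 S=39.1860 intr=49.7040 cont=48.1931 V=49.7040[EX]; j=1 S=48.1899 intr=40.7001 cont=39.1892 V=40.7001[EX]; j=2 S=59.2627 intr=29.6273 cont=28.1165 V=29.6273[EX]; j=3 S=72.8797 intr=16.0103 cont=14.4995 V=16.0103[EX]; j=4 S=89.6254 intr=0.0000 cont=3.5093 V=3.5093[hold]; j=5 S=110.2190 intr=0.0000 cont=0.0000 V=0.0000[hold]; j=6 S=135.5443 intr=0.0000 cont=0.0000 V=0.0000[hold]; j=7 S=166.6888 intr=0.0000 cont=0.0000 V=0.0000[hold]
k=6: j=0 S=43.4554 intr=45.4346 cont=43.9237 V=45.4346[EX]; j=1 S=53.4403 intr=35.4497 cont=33.9388 V=35.4497[EX]; j=2 S=65.7194 intr=23.1706 cont=21.6597 V=23.1706[EX]; j=3 S=80.8200 intr=8.0700 cont=8.8859 V=8.8859[hold]; j=4 S=99.3903 intr=0.0000 cont=1.5261 V=1.5261[hold]; j=5 S=122.2275 intr=0.0000 cont=0.0000 V=0.0000[hold]; j=6 S=150.3121 intr=0.0000 cont=0.0000 V=0.0000[hold]
k=5: j=0 S=48.1899 intr=40.7001 cont=39.1892 V=40.7001[EX]; j=1 S=59.2627 intr=29.6273 cont=28.1165 V=29.6273[EX]; j=2 S=72.8797 intr=16.0103 cont=14.9467 V=16.0103[EX]; j=3 S=89.6254 intr=0.0000 cont=4.7006 V=4.7006[hold]; j=4 S=110.2190 intr=0.0000 cont=0.6636 V=0.6636[hold]; j=5 S=135.5443 intr=0.0000 cont=0.0000 V=0.0000[hold]
k=4: j=0 S=53.4403 intr=35.4497 cont=33.9388 V=35.4497[EX]; j=1 S=65.7194 intr=23.1706 cont=21.6597 V=23.1706[EX]; j=2 S=80.8200 intr=8.0700 cont=9.5389 V=9.5389[hold]; j=3 S=99.3903 intr=0.0000 cont=2.4079 V=2.4079[hold]; j=4 S=122.2275 intr=0.0000 cont=0.2886 V=0.2886[hold]
k=3: j=0 S=59.2627 intr=29.6273 cont=28.1165 V=29.6273[EX]; j=1 S=72.8797 intr=16.0103 cont=15.3046 V=16.0103[EX]; j=2 S=89.6254 intr=0.0000 cont=5.4680 V=5.4680[hold]; j=3 S=110.2190 intr=0.0000 cont=1.2053 V=1.2053[hold]
k=2: j=0 S=65.7194 intr=23.1706 cont=21.6597 V=23.1706[EX]; j=1 S=80.8200 intr=8.0700 cont=9.9595 V=9.9595[hold]; j=2 S=99.3903 intr=0.0000 cont=3.0385 V=3.0385[hold]
k=1: j=0 S=72.8797 intr=16.0103 cont=15.5352 V=16.0103[EX]; j=1 S=89.6254 intr=0.0000 cont=5.9965 V=5.9965[hold]
k=0: j=0 S=80.8200 intr=8.0700 cont=10.2492 V=10.2492[hold]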